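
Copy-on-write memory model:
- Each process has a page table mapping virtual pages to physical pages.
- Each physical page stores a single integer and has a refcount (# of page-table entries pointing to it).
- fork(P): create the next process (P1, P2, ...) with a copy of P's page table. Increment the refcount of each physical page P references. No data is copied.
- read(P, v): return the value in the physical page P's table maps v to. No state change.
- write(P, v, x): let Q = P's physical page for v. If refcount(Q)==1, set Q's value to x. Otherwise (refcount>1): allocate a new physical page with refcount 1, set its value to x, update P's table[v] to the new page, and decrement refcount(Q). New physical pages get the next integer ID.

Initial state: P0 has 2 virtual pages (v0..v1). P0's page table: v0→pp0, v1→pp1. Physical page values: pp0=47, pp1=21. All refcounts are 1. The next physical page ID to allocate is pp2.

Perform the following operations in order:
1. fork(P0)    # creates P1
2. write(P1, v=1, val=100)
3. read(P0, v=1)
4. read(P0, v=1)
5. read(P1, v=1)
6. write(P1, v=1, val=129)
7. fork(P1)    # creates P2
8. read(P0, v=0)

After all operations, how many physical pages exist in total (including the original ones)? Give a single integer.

Answer: 3

Derivation:
Op 1: fork(P0) -> P1. 2 ppages; refcounts: pp0:2 pp1:2
Op 2: write(P1, v1, 100). refcount(pp1)=2>1 -> COPY to pp2. 3 ppages; refcounts: pp0:2 pp1:1 pp2:1
Op 3: read(P0, v1) -> 21. No state change.
Op 4: read(P0, v1) -> 21. No state change.
Op 5: read(P1, v1) -> 100. No state change.
Op 6: write(P1, v1, 129). refcount(pp2)=1 -> write in place. 3 ppages; refcounts: pp0:2 pp1:1 pp2:1
Op 7: fork(P1) -> P2. 3 ppages; refcounts: pp0:3 pp1:1 pp2:2
Op 8: read(P0, v0) -> 47. No state change.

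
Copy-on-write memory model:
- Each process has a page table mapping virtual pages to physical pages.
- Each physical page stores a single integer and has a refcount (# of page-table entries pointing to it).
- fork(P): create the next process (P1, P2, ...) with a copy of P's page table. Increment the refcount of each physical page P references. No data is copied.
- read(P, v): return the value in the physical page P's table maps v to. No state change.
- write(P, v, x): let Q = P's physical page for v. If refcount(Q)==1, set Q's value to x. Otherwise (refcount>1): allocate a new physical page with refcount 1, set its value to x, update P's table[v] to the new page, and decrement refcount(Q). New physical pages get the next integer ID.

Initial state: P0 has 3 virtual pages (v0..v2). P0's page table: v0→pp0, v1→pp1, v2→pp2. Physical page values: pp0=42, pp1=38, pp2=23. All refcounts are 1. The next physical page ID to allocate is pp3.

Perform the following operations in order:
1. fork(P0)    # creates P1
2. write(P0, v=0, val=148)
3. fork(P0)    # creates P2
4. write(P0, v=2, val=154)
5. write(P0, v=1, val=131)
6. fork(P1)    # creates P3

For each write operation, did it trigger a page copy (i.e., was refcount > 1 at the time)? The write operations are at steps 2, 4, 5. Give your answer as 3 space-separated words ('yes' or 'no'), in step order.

Op 1: fork(P0) -> P1. 3 ppages; refcounts: pp0:2 pp1:2 pp2:2
Op 2: write(P0, v0, 148). refcount(pp0)=2>1 -> COPY to pp3. 4 ppages; refcounts: pp0:1 pp1:2 pp2:2 pp3:1
Op 3: fork(P0) -> P2. 4 ppages; refcounts: pp0:1 pp1:3 pp2:3 pp3:2
Op 4: write(P0, v2, 154). refcount(pp2)=3>1 -> COPY to pp4. 5 ppages; refcounts: pp0:1 pp1:3 pp2:2 pp3:2 pp4:1
Op 5: write(P0, v1, 131). refcount(pp1)=3>1 -> COPY to pp5. 6 ppages; refcounts: pp0:1 pp1:2 pp2:2 pp3:2 pp4:1 pp5:1
Op 6: fork(P1) -> P3. 6 ppages; refcounts: pp0:2 pp1:3 pp2:3 pp3:2 pp4:1 pp5:1

yes yes yes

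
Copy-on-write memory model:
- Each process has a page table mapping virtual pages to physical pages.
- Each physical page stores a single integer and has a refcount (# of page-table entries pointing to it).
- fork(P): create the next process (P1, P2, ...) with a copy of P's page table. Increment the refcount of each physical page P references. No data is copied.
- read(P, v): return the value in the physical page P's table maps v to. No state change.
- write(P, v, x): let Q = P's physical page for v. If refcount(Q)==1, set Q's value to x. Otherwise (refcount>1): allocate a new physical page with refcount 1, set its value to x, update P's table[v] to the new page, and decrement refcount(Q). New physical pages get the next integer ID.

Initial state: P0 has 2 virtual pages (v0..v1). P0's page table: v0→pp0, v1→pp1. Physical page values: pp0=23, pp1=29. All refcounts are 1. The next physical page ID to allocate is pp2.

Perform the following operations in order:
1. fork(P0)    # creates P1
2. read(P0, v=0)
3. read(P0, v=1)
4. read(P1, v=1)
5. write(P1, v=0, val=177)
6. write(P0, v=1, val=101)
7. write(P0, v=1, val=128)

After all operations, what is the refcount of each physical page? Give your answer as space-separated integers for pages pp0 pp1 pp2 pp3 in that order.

Answer: 1 1 1 1

Derivation:
Op 1: fork(P0) -> P1. 2 ppages; refcounts: pp0:2 pp1:2
Op 2: read(P0, v0) -> 23. No state change.
Op 3: read(P0, v1) -> 29. No state change.
Op 4: read(P1, v1) -> 29. No state change.
Op 5: write(P1, v0, 177). refcount(pp0)=2>1 -> COPY to pp2. 3 ppages; refcounts: pp0:1 pp1:2 pp2:1
Op 6: write(P0, v1, 101). refcount(pp1)=2>1 -> COPY to pp3. 4 ppages; refcounts: pp0:1 pp1:1 pp2:1 pp3:1
Op 7: write(P0, v1, 128). refcount(pp3)=1 -> write in place. 4 ppages; refcounts: pp0:1 pp1:1 pp2:1 pp3:1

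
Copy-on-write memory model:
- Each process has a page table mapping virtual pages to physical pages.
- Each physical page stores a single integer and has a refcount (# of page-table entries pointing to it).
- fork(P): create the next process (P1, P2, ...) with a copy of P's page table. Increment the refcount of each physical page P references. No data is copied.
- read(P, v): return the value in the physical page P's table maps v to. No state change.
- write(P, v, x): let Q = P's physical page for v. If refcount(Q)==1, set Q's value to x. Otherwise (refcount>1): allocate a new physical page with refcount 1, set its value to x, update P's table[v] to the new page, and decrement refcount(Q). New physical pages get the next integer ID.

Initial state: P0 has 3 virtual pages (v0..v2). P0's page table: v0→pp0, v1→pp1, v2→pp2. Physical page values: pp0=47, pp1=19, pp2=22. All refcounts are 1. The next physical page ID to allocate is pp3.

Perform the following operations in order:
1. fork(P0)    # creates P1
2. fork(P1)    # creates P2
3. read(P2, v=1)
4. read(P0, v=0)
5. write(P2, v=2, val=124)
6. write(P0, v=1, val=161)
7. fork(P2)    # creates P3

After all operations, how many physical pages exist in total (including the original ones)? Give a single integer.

Answer: 5

Derivation:
Op 1: fork(P0) -> P1. 3 ppages; refcounts: pp0:2 pp1:2 pp2:2
Op 2: fork(P1) -> P2. 3 ppages; refcounts: pp0:3 pp1:3 pp2:3
Op 3: read(P2, v1) -> 19. No state change.
Op 4: read(P0, v0) -> 47. No state change.
Op 5: write(P2, v2, 124). refcount(pp2)=3>1 -> COPY to pp3. 4 ppages; refcounts: pp0:3 pp1:3 pp2:2 pp3:1
Op 6: write(P0, v1, 161). refcount(pp1)=3>1 -> COPY to pp4. 5 ppages; refcounts: pp0:3 pp1:2 pp2:2 pp3:1 pp4:1
Op 7: fork(P2) -> P3. 5 ppages; refcounts: pp0:4 pp1:3 pp2:2 pp3:2 pp4:1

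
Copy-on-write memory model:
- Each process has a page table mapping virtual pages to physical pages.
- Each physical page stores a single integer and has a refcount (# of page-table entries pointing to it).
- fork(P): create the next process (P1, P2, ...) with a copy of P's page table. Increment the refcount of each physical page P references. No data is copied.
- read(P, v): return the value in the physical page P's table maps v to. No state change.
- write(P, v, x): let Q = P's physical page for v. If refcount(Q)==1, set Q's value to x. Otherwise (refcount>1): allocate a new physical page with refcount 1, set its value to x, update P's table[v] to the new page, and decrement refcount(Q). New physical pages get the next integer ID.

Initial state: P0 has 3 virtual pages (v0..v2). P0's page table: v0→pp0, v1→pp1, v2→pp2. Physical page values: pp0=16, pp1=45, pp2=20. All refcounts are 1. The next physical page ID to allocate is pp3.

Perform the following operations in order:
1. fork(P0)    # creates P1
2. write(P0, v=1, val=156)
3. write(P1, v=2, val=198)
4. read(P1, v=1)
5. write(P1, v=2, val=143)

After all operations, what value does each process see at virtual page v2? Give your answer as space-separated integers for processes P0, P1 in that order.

Answer: 20 143

Derivation:
Op 1: fork(P0) -> P1. 3 ppages; refcounts: pp0:2 pp1:2 pp2:2
Op 2: write(P0, v1, 156). refcount(pp1)=2>1 -> COPY to pp3. 4 ppages; refcounts: pp0:2 pp1:1 pp2:2 pp3:1
Op 3: write(P1, v2, 198). refcount(pp2)=2>1 -> COPY to pp4. 5 ppages; refcounts: pp0:2 pp1:1 pp2:1 pp3:1 pp4:1
Op 4: read(P1, v1) -> 45. No state change.
Op 5: write(P1, v2, 143). refcount(pp4)=1 -> write in place. 5 ppages; refcounts: pp0:2 pp1:1 pp2:1 pp3:1 pp4:1
P0: v2 -> pp2 = 20
P1: v2 -> pp4 = 143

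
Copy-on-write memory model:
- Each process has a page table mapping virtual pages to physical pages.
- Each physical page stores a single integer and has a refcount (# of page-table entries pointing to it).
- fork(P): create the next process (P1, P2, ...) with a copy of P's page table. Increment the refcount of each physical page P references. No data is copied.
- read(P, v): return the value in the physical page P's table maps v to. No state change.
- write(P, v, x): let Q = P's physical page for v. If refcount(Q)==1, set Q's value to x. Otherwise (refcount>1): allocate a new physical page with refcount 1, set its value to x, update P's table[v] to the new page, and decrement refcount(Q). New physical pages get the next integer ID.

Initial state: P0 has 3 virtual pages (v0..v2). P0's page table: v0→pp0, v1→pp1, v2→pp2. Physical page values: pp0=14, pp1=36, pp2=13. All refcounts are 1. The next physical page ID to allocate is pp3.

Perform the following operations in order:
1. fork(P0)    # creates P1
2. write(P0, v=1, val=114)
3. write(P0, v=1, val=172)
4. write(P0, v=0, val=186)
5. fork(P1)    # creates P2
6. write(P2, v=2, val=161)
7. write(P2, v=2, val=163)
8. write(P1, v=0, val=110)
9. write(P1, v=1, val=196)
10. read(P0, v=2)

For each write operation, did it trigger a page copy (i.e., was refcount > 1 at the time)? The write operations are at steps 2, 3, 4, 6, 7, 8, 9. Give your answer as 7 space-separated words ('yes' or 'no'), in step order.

Op 1: fork(P0) -> P1. 3 ppages; refcounts: pp0:2 pp1:2 pp2:2
Op 2: write(P0, v1, 114). refcount(pp1)=2>1 -> COPY to pp3. 4 ppages; refcounts: pp0:2 pp1:1 pp2:2 pp3:1
Op 3: write(P0, v1, 172). refcount(pp3)=1 -> write in place. 4 ppages; refcounts: pp0:2 pp1:1 pp2:2 pp3:1
Op 4: write(P0, v0, 186). refcount(pp0)=2>1 -> COPY to pp4. 5 ppages; refcounts: pp0:1 pp1:1 pp2:2 pp3:1 pp4:1
Op 5: fork(P1) -> P2. 5 ppages; refcounts: pp0:2 pp1:2 pp2:3 pp3:1 pp4:1
Op 6: write(P2, v2, 161). refcount(pp2)=3>1 -> COPY to pp5. 6 ppages; refcounts: pp0:2 pp1:2 pp2:2 pp3:1 pp4:1 pp5:1
Op 7: write(P2, v2, 163). refcount(pp5)=1 -> write in place. 6 ppages; refcounts: pp0:2 pp1:2 pp2:2 pp3:1 pp4:1 pp5:1
Op 8: write(P1, v0, 110). refcount(pp0)=2>1 -> COPY to pp6. 7 ppages; refcounts: pp0:1 pp1:2 pp2:2 pp3:1 pp4:1 pp5:1 pp6:1
Op 9: write(P1, v1, 196). refcount(pp1)=2>1 -> COPY to pp7. 8 ppages; refcounts: pp0:1 pp1:1 pp2:2 pp3:1 pp4:1 pp5:1 pp6:1 pp7:1
Op 10: read(P0, v2) -> 13. No state change.

yes no yes yes no yes yes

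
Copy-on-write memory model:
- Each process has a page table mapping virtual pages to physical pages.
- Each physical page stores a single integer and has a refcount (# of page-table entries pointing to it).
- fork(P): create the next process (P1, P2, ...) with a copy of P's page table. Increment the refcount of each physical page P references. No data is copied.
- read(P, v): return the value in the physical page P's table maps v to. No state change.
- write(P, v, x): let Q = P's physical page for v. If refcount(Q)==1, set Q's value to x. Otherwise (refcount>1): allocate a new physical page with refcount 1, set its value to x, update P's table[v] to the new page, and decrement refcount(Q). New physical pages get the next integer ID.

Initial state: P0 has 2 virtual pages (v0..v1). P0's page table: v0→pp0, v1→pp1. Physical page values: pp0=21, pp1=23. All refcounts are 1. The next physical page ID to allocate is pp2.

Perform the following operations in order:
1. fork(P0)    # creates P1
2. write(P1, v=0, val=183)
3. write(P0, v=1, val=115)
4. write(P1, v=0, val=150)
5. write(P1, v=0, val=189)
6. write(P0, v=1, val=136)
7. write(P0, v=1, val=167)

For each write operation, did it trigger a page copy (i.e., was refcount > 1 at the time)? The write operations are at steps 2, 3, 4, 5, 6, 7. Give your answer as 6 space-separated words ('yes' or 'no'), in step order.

Op 1: fork(P0) -> P1. 2 ppages; refcounts: pp0:2 pp1:2
Op 2: write(P1, v0, 183). refcount(pp0)=2>1 -> COPY to pp2. 3 ppages; refcounts: pp0:1 pp1:2 pp2:1
Op 3: write(P0, v1, 115). refcount(pp1)=2>1 -> COPY to pp3. 4 ppages; refcounts: pp0:1 pp1:1 pp2:1 pp3:1
Op 4: write(P1, v0, 150). refcount(pp2)=1 -> write in place. 4 ppages; refcounts: pp0:1 pp1:1 pp2:1 pp3:1
Op 5: write(P1, v0, 189). refcount(pp2)=1 -> write in place. 4 ppages; refcounts: pp0:1 pp1:1 pp2:1 pp3:1
Op 6: write(P0, v1, 136). refcount(pp3)=1 -> write in place. 4 ppages; refcounts: pp0:1 pp1:1 pp2:1 pp3:1
Op 7: write(P0, v1, 167). refcount(pp3)=1 -> write in place. 4 ppages; refcounts: pp0:1 pp1:1 pp2:1 pp3:1

yes yes no no no no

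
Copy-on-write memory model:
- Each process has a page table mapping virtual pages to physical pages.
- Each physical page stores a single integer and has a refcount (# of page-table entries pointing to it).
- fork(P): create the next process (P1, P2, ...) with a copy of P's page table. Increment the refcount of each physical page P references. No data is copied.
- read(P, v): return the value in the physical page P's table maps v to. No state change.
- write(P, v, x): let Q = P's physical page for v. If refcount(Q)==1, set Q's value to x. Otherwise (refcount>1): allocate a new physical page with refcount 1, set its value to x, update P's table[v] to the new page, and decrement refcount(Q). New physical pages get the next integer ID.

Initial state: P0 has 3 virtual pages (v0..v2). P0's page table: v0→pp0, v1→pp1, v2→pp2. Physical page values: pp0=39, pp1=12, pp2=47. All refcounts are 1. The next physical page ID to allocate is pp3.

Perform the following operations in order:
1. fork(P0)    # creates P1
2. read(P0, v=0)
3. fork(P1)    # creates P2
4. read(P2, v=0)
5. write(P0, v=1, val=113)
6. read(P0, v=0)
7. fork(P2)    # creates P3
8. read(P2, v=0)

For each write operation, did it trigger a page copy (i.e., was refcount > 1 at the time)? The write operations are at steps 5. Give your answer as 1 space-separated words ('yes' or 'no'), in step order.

Op 1: fork(P0) -> P1. 3 ppages; refcounts: pp0:2 pp1:2 pp2:2
Op 2: read(P0, v0) -> 39. No state change.
Op 3: fork(P1) -> P2. 3 ppages; refcounts: pp0:3 pp1:3 pp2:3
Op 4: read(P2, v0) -> 39. No state change.
Op 5: write(P0, v1, 113). refcount(pp1)=3>1 -> COPY to pp3. 4 ppages; refcounts: pp0:3 pp1:2 pp2:3 pp3:1
Op 6: read(P0, v0) -> 39. No state change.
Op 7: fork(P2) -> P3. 4 ppages; refcounts: pp0:4 pp1:3 pp2:4 pp3:1
Op 8: read(P2, v0) -> 39. No state change.

yes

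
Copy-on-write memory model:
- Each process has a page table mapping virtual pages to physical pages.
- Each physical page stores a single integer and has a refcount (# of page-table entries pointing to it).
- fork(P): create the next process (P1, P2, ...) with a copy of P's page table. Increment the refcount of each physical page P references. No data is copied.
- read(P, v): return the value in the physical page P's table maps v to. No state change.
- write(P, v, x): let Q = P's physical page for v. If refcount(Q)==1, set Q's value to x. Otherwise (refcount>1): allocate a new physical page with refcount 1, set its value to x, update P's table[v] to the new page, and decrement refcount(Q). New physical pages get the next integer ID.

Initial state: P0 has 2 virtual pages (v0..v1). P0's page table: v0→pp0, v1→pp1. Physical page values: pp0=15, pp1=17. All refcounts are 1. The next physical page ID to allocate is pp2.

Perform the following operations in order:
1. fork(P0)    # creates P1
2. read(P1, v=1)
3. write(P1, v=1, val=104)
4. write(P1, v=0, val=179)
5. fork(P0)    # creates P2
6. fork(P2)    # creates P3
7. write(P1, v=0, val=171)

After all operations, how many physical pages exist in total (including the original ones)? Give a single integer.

Op 1: fork(P0) -> P1. 2 ppages; refcounts: pp0:2 pp1:2
Op 2: read(P1, v1) -> 17. No state change.
Op 3: write(P1, v1, 104). refcount(pp1)=2>1 -> COPY to pp2. 3 ppages; refcounts: pp0:2 pp1:1 pp2:1
Op 4: write(P1, v0, 179). refcount(pp0)=2>1 -> COPY to pp3. 4 ppages; refcounts: pp0:1 pp1:1 pp2:1 pp3:1
Op 5: fork(P0) -> P2. 4 ppages; refcounts: pp0:2 pp1:2 pp2:1 pp3:1
Op 6: fork(P2) -> P3. 4 ppages; refcounts: pp0:3 pp1:3 pp2:1 pp3:1
Op 7: write(P1, v0, 171). refcount(pp3)=1 -> write in place. 4 ppages; refcounts: pp0:3 pp1:3 pp2:1 pp3:1

Answer: 4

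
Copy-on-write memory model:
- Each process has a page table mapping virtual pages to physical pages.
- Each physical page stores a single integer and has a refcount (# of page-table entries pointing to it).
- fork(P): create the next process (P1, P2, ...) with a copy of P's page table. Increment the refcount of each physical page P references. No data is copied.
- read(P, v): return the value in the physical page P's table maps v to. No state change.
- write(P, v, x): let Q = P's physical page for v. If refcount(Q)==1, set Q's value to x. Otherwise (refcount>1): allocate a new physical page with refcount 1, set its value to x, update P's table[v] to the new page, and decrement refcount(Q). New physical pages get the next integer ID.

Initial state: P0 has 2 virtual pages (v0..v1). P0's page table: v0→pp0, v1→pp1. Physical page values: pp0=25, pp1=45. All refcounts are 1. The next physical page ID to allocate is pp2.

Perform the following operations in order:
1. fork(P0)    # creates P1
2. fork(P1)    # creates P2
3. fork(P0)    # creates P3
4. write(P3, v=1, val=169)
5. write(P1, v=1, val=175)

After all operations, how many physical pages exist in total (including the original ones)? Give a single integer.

Op 1: fork(P0) -> P1. 2 ppages; refcounts: pp0:2 pp1:2
Op 2: fork(P1) -> P2. 2 ppages; refcounts: pp0:3 pp1:3
Op 3: fork(P0) -> P3. 2 ppages; refcounts: pp0:4 pp1:4
Op 4: write(P3, v1, 169). refcount(pp1)=4>1 -> COPY to pp2. 3 ppages; refcounts: pp0:4 pp1:3 pp2:1
Op 5: write(P1, v1, 175). refcount(pp1)=3>1 -> COPY to pp3. 4 ppages; refcounts: pp0:4 pp1:2 pp2:1 pp3:1

Answer: 4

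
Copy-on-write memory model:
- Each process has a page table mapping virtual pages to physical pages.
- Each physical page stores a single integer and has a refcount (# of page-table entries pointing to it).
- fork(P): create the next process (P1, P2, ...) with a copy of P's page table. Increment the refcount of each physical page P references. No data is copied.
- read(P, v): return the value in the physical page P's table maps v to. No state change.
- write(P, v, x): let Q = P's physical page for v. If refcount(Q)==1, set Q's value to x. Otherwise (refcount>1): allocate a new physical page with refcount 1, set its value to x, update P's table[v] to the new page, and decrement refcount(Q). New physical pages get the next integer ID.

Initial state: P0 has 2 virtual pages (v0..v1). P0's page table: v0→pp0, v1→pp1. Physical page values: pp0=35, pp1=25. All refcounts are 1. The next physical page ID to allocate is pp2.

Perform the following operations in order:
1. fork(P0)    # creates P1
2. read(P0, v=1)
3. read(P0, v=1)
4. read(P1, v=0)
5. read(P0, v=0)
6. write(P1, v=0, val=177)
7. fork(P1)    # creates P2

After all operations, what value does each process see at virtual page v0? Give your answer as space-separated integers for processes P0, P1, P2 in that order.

Answer: 35 177 177

Derivation:
Op 1: fork(P0) -> P1. 2 ppages; refcounts: pp0:2 pp1:2
Op 2: read(P0, v1) -> 25. No state change.
Op 3: read(P0, v1) -> 25. No state change.
Op 4: read(P1, v0) -> 35. No state change.
Op 5: read(P0, v0) -> 35. No state change.
Op 6: write(P1, v0, 177). refcount(pp0)=2>1 -> COPY to pp2. 3 ppages; refcounts: pp0:1 pp1:2 pp2:1
Op 7: fork(P1) -> P2. 3 ppages; refcounts: pp0:1 pp1:3 pp2:2
P0: v0 -> pp0 = 35
P1: v0 -> pp2 = 177
P2: v0 -> pp2 = 177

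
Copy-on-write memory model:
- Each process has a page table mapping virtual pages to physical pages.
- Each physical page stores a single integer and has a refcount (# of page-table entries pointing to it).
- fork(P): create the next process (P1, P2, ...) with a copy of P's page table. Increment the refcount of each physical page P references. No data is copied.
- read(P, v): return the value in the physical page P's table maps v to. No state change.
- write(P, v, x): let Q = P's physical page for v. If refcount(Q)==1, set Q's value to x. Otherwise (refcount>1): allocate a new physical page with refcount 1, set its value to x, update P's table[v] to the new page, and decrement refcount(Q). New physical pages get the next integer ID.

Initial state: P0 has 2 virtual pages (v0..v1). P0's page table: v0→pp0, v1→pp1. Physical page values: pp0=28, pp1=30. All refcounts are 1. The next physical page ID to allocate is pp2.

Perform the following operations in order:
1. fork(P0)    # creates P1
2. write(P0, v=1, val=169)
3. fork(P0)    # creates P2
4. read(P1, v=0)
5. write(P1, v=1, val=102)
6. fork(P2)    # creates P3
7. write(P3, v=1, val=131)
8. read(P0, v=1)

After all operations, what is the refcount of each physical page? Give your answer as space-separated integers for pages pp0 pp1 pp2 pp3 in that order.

Answer: 4 1 2 1

Derivation:
Op 1: fork(P0) -> P1. 2 ppages; refcounts: pp0:2 pp1:2
Op 2: write(P0, v1, 169). refcount(pp1)=2>1 -> COPY to pp2. 3 ppages; refcounts: pp0:2 pp1:1 pp2:1
Op 3: fork(P0) -> P2. 3 ppages; refcounts: pp0:3 pp1:1 pp2:2
Op 4: read(P1, v0) -> 28. No state change.
Op 5: write(P1, v1, 102). refcount(pp1)=1 -> write in place. 3 ppages; refcounts: pp0:3 pp1:1 pp2:2
Op 6: fork(P2) -> P3. 3 ppages; refcounts: pp0:4 pp1:1 pp2:3
Op 7: write(P3, v1, 131). refcount(pp2)=3>1 -> COPY to pp3. 4 ppages; refcounts: pp0:4 pp1:1 pp2:2 pp3:1
Op 8: read(P0, v1) -> 169. No state change.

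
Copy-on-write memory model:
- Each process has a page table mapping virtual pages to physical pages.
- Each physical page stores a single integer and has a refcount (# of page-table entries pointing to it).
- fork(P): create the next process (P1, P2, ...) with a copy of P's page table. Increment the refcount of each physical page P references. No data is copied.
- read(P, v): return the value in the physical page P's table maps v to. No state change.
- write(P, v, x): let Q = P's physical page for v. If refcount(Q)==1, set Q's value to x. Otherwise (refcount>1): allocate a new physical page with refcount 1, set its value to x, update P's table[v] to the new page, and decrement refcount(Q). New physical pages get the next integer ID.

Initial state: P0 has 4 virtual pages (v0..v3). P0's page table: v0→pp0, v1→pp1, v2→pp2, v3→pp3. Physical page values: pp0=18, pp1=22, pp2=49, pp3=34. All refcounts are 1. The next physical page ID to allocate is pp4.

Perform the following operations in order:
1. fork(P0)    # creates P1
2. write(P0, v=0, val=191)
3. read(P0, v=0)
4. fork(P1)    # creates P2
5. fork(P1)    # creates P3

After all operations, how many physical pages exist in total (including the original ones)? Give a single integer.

Op 1: fork(P0) -> P1. 4 ppages; refcounts: pp0:2 pp1:2 pp2:2 pp3:2
Op 2: write(P0, v0, 191). refcount(pp0)=2>1 -> COPY to pp4. 5 ppages; refcounts: pp0:1 pp1:2 pp2:2 pp3:2 pp4:1
Op 3: read(P0, v0) -> 191. No state change.
Op 4: fork(P1) -> P2. 5 ppages; refcounts: pp0:2 pp1:3 pp2:3 pp3:3 pp4:1
Op 5: fork(P1) -> P3. 5 ppages; refcounts: pp0:3 pp1:4 pp2:4 pp3:4 pp4:1

Answer: 5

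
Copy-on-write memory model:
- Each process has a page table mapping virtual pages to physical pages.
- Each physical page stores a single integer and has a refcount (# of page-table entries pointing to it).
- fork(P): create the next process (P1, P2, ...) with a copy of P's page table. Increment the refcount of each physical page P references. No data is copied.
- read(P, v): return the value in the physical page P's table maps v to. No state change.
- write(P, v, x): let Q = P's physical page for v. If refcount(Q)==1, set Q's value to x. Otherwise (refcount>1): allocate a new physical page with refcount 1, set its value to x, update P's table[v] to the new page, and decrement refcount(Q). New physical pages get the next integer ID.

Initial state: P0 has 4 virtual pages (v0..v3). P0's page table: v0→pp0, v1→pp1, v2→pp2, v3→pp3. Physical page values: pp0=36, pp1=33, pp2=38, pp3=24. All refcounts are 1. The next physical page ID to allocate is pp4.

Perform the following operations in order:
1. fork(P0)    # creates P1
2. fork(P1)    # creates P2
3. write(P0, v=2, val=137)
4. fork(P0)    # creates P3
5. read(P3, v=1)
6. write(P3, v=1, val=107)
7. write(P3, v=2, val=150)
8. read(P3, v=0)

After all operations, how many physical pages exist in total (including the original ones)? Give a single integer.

Answer: 7

Derivation:
Op 1: fork(P0) -> P1. 4 ppages; refcounts: pp0:2 pp1:2 pp2:2 pp3:2
Op 2: fork(P1) -> P2. 4 ppages; refcounts: pp0:3 pp1:3 pp2:3 pp3:3
Op 3: write(P0, v2, 137). refcount(pp2)=3>1 -> COPY to pp4. 5 ppages; refcounts: pp0:3 pp1:3 pp2:2 pp3:3 pp4:1
Op 4: fork(P0) -> P3. 5 ppages; refcounts: pp0:4 pp1:4 pp2:2 pp3:4 pp4:2
Op 5: read(P3, v1) -> 33. No state change.
Op 6: write(P3, v1, 107). refcount(pp1)=4>1 -> COPY to pp5. 6 ppages; refcounts: pp0:4 pp1:3 pp2:2 pp3:4 pp4:2 pp5:1
Op 7: write(P3, v2, 150). refcount(pp4)=2>1 -> COPY to pp6. 7 ppages; refcounts: pp0:4 pp1:3 pp2:2 pp3:4 pp4:1 pp5:1 pp6:1
Op 8: read(P3, v0) -> 36. No state change.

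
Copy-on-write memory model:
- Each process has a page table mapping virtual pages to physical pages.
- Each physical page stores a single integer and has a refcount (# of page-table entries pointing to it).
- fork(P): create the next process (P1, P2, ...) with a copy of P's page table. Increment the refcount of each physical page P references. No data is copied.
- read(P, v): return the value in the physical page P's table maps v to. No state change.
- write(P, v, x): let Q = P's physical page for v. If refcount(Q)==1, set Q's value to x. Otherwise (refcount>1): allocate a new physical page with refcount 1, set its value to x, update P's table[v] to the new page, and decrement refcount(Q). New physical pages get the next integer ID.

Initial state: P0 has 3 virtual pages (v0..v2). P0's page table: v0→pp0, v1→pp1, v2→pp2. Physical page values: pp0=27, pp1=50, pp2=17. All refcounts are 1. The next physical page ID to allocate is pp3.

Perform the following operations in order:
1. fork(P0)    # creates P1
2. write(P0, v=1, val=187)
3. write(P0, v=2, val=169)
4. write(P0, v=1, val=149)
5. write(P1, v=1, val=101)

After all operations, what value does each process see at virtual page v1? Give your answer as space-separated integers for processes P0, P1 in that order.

Answer: 149 101

Derivation:
Op 1: fork(P0) -> P1. 3 ppages; refcounts: pp0:2 pp1:2 pp2:2
Op 2: write(P0, v1, 187). refcount(pp1)=2>1 -> COPY to pp3. 4 ppages; refcounts: pp0:2 pp1:1 pp2:2 pp3:1
Op 3: write(P0, v2, 169). refcount(pp2)=2>1 -> COPY to pp4. 5 ppages; refcounts: pp0:2 pp1:1 pp2:1 pp3:1 pp4:1
Op 4: write(P0, v1, 149). refcount(pp3)=1 -> write in place. 5 ppages; refcounts: pp0:2 pp1:1 pp2:1 pp3:1 pp4:1
Op 5: write(P1, v1, 101). refcount(pp1)=1 -> write in place. 5 ppages; refcounts: pp0:2 pp1:1 pp2:1 pp3:1 pp4:1
P0: v1 -> pp3 = 149
P1: v1 -> pp1 = 101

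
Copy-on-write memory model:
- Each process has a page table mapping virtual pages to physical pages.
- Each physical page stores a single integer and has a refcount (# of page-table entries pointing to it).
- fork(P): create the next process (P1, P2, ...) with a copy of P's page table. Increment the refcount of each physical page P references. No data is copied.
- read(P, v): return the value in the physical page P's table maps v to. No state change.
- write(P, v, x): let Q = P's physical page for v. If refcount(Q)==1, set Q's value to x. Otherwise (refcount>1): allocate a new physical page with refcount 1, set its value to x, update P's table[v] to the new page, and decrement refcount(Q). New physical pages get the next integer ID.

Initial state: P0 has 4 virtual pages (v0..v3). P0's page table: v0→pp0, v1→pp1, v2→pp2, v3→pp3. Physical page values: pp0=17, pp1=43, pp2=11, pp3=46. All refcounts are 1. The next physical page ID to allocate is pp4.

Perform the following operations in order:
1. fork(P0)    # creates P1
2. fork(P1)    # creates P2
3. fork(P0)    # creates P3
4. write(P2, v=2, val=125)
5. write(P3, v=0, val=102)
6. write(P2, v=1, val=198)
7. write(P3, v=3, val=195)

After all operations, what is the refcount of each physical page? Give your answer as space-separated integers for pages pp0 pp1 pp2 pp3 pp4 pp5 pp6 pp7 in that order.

Answer: 3 3 3 3 1 1 1 1

Derivation:
Op 1: fork(P0) -> P1. 4 ppages; refcounts: pp0:2 pp1:2 pp2:2 pp3:2
Op 2: fork(P1) -> P2. 4 ppages; refcounts: pp0:3 pp1:3 pp2:3 pp3:3
Op 3: fork(P0) -> P3. 4 ppages; refcounts: pp0:4 pp1:4 pp2:4 pp3:4
Op 4: write(P2, v2, 125). refcount(pp2)=4>1 -> COPY to pp4. 5 ppages; refcounts: pp0:4 pp1:4 pp2:3 pp3:4 pp4:1
Op 5: write(P3, v0, 102). refcount(pp0)=4>1 -> COPY to pp5. 6 ppages; refcounts: pp0:3 pp1:4 pp2:3 pp3:4 pp4:1 pp5:1
Op 6: write(P2, v1, 198). refcount(pp1)=4>1 -> COPY to pp6. 7 ppages; refcounts: pp0:3 pp1:3 pp2:3 pp3:4 pp4:1 pp5:1 pp6:1
Op 7: write(P3, v3, 195). refcount(pp3)=4>1 -> COPY to pp7. 8 ppages; refcounts: pp0:3 pp1:3 pp2:3 pp3:3 pp4:1 pp5:1 pp6:1 pp7:1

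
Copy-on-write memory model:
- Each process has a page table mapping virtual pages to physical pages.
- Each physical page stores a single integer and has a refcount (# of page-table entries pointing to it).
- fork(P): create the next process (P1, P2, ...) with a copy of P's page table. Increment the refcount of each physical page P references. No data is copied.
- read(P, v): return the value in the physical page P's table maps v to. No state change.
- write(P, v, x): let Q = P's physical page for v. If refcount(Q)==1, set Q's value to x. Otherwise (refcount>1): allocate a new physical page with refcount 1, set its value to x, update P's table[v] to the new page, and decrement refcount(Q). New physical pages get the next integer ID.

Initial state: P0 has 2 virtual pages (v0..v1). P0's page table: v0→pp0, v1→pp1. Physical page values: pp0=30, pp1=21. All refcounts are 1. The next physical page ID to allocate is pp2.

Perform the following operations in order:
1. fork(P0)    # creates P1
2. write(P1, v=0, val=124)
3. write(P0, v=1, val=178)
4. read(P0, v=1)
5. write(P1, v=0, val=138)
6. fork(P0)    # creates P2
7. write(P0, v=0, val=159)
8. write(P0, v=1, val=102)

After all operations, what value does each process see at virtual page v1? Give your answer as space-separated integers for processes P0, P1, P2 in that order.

Answer: 102 21 178

Derivation:
Op 1: fork(P0) -> P1. 2 ppages; refcounts: pp0:2 pp1:2
Op 2: write(P1, v0, 124). refcount(pp0)=2>1 -> COPY to pp2. 3 ppages; refcounts: pp0:1 pp1:2 pp2:1
Op 3: write(P0, v1, 178). refcount(pp1)=2>1 -> COPY to pp3. 4 ppages; refcounts: pp0:1 pp1:1 pp2:1 pp3:1
Op 4: read(P0, v1) -> 178. No state change.
Op 5: write(P1, v0, 138). refcount(pp2)=1 -> write in place. 4 ppages; refcounts: pp0:1 pp1:1 pp2:1 pp3:1
Op 6: fork(P0) -> P2. 4 ppages; refcounts: pp0:2 pp1:1 pp2:1 pp3:2
Op 7: write(P0, v0, 159). refcount(pp0)=2>1 -> COPY to pp4. 5 ppages; refcounts: pp0:1 pp1:1 pp2:1 pp3:2 pp4:1
Op 8: write(P0, v1, 102). refcount(pp3)=2>1 -> COPY to pp5. 6 ppages; refcounts: pp0:1 pp1:1 pp2:1 pp3:1 pp4:1 pp5:1
P0: v1 -> pp5 = 102
P1: v1 -> pp1 = 21
P2: v1 -> pp3 = 178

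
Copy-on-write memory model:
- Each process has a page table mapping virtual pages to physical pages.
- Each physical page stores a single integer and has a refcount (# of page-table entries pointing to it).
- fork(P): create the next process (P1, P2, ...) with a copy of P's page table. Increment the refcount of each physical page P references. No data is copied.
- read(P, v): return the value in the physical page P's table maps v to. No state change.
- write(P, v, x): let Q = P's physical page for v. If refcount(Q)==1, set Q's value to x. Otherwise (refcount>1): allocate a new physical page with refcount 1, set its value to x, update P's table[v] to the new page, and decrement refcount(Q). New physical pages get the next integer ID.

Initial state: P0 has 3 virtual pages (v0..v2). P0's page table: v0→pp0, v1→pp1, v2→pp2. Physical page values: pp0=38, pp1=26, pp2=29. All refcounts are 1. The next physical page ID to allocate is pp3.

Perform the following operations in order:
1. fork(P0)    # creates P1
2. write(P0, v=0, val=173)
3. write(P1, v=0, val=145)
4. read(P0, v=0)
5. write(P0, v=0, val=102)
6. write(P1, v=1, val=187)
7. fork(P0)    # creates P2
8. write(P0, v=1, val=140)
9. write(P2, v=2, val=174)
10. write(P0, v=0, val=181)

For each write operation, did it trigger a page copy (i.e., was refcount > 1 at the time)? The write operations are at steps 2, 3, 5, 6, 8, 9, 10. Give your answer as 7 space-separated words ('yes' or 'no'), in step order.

Op 1: fork(P0) -> P1. 3 ppages; refcounts: pp0:2 pp1:2 pp2:2
Op 2: write(P0, v0, 173). refcount(pp0)=2>1 -> COPY to pp3. 4 ppages; refcounts: pp0:1 pp1:2 pp2:2 pp3:1
Op 3: write(P1, v0, 145). refcount(pp0)=1 -> write in place. 4 ppages; refcounts: pp0:1 pp1:2 pp2:2 pp3:1
Op 4: read(P0, v0) -> 173. No state change.
Op 5: write(P0, v0, 102). refcount(pp3)=1 -> write in place. 4 ppages; refcounts: pp0:1 pp1:2 pp2:2 pp3:1
Op 6: write(P1, v1, 187). refcount(pp1)=2>1 -> COPY to pp4. 5 ppages; refcounts: pp0:1 pp1:1 pp2:2 pp3:1 pp4:1
Op 7: fork(P0) -> P2. 5 ppages; refcounts: pp0:1 pp1:2 pp2:3 pp3:2 pp4:1
Op 8: write(P0, v1, 140). refcount(pp1)=2>1 -> COPY to pp5. 6 ppages; refcounts: pp0:1 pp1:1 pp2:3 pp3:2 pp4:1 pp5:1
Op 9: write(P2, v2, 174). refcount(pp2)=3>1 -> COPY to pp6. 7 ppages; refcounts: pp0:1 pp1:1 pp2:2 pp3:2 pp4:1 pp5:1 pp6:1
Op 10: write(P0, v0, 181). refcount(pp3)=2>1 -> COPY to pp7. 8 ppages; refcounts: pp0:1 pp1:1 pp2:2 pp3:1 pp4:1 pp5:1 pp6:1 pp7:1

yes no no yes yes yes yes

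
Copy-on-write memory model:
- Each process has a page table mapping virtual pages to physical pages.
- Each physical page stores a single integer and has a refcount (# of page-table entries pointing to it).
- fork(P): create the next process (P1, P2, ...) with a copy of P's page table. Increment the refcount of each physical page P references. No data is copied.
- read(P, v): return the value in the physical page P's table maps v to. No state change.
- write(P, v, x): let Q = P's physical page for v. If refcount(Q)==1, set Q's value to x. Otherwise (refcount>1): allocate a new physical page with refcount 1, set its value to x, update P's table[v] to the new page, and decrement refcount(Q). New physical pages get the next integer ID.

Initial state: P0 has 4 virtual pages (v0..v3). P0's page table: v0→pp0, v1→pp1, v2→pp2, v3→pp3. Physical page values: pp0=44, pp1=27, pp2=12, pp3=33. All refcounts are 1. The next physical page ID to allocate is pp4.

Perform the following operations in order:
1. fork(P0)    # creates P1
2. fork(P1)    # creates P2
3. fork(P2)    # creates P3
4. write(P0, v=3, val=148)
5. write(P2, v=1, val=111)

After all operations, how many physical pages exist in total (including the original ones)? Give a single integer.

Answer: 6

Derivation:
Op 1: fork(P0) -> P1. 4 ppages; refcounts: pp0:2 pp1:2 pp2:2 pp3:2
Op 2: fork(P1) -> P2. 4 ppages; refcounts: pp0:3 pp1:3 pp2:3 pp3:3
Op 3: fork(P2) -> P3. 4 ppages; refcounts: pp0:4 pp1:4 pp2:4 pp3:4
Op 4: write(P0, v3, 148). refcount(pp3)=4>1 -> COPY to pp4. 5 ppages; refcounts: pp0:4 pp1:4 pp2:4 pp3:3 pp4:1
Op 5: write(P2, v1, 111). refcount(pp1)=4>1 -> COPY to pp5. 6 ppages; refcounts: pp0:4 pp1:3 pp2:4 pp3:3 pp4:1 pp5:1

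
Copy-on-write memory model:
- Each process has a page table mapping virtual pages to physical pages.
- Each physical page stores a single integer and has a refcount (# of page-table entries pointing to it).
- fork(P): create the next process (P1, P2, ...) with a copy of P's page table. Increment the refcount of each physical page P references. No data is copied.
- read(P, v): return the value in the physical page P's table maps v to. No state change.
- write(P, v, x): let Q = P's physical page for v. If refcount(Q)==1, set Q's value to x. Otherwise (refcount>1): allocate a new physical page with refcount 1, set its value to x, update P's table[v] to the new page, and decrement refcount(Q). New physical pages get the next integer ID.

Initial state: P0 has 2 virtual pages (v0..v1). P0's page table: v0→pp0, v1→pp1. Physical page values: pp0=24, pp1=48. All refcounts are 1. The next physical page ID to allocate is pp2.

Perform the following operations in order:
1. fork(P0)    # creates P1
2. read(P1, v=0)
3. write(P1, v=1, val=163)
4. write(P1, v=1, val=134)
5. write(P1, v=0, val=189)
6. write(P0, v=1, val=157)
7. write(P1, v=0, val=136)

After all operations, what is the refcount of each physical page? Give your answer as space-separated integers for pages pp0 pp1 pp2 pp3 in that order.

Answer: 1 1 1 1

Derivation:
Op 1: fork(P0) -> P1. 2 ppages; refcounts: pp0:2 pp1:2
Op 2: read(P1, v0) -> 24. No state change.
Op 3: write(P1, v1, 163). refcount(pp1)=2>1 -> COPY to pp2. 3 ppages; refcounts: pp0:2 pp1:1 pp2:1
Op 4: write(P1, v1, 134). refcount(pp2)=1 -> write in place. 3 ppages; refcounts: pp0:2 pp1:1 pp2:1
Op 5: write(P1, v0, 189). refcount(pp0)=2>1 -> COPY to pp3. 4 ppages; refcounts: pp0:1 pp1:1 pp2:1 pp3:1
Op 6: write(P0, v1, 157). refcount(pp1)=1 -> write in place. 4 ppages; refcounts: pp0:1 pp1:1 pp2:1 pp3:1
Op 7: write(P1, v0, 136). refcount(pp3)=1 -> write in place. 4 ppages; refcounts: pp0:1 pp1:1 pp2:1 pp3:1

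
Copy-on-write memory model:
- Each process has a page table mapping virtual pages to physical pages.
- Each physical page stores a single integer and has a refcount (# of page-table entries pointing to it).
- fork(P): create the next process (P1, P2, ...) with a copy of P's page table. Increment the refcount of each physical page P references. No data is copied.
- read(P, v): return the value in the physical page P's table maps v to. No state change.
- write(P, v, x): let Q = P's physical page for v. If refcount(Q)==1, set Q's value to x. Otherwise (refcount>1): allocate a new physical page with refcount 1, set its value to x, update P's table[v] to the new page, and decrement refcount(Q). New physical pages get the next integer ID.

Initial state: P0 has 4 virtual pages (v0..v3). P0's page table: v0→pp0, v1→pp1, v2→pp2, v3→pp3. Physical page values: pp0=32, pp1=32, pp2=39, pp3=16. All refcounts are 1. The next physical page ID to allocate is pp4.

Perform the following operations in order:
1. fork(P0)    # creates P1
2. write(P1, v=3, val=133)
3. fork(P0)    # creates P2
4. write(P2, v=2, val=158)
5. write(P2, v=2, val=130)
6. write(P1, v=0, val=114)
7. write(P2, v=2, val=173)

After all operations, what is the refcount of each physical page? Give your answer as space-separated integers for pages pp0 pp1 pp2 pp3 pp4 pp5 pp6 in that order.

Answer: 2 3 2 2 1 1 1

Derivation:
Op 1: fork(P0) -> P1. 4 ppages; refcounts: pp0:2 pp1:2 pp2:2 pp3:2
Op 2: write(P1, v3, 133). refcount(pp3)=2>1 -> COPY to pp4. 5 ppages; refcounts: pp0:2 pp1:2 pp2:2 pp3:1 pp4:1
Op 3: fork(P0) -> P2. 5 ppages; refcounts: pp0:3 pp1:3 pp2:3 pp3:2 pp4:1
Op 4: write(P2, v2, 158). refcount(pp2)=3>1 -> COPY to pp5. 6 ppages; refcounts: pp0:3 pp1:3 pp2:2 pp3:2 pp4:1 pp5:1
Op 5: write(P2, v2, 130). refcount(pp5)=1 -> write in place. 6 ppages; refcounts: pp0:3 pp1:3 pp2:2 pp3:2 pp4:1 pp5:1
Op 6: write(P1, v0, 114). refcount(pp0)=3>1 -> COPY to pp6. 7 ppages; refcounts: pp0:2 pp1:3 pp2:2 pp3:2 pp4:1 pp5:1 pp6:1
Op 7: write(P2, v2, 173). refcount(pp5)=1 -> write in place. 7 ppages; refcounts: pp0:2 pp1:3 pp2:2 pp3:2 pp4:1 pp5:1 pp6:1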